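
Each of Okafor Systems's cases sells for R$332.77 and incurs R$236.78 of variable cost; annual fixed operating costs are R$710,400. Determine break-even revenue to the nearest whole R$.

R$2,462,755

Contribution margin per unit = R$332.77 − R$236.78 = R$95.99, a CM ratio of R$95.99 ÷ R$332.77 = 0.2885.
Break-even revenue = fixed costs × price ÷ CM = R$710,400 × R$332.77 ÷ R$95.99 = R$2,462,755.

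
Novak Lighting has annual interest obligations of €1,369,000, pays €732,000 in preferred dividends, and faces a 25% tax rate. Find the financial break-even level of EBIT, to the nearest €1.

Preferred dividends are paid after tax, so their pre-tax equivalent is €732,000 ÷ (1 − 0.25) = €976,000.00.
EPS = 0 when EBIT covers interest plus the pre-tax preferred burden: €1,369,000 + €976,000.00 = €2,345,000.00.

€2,345,000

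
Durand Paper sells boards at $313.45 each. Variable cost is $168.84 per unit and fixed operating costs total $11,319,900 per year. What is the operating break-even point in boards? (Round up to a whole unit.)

Unit CM = price − variable cost = $313.45 − $168.84 = $144.61.
Units to break even: $11,319,900 ÷ $144.61 = 78,278.82, rounded up to 78,279.

78,279 boards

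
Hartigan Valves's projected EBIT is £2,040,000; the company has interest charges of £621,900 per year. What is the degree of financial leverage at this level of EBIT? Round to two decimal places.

1.44

Annual interest charges come to £621,900.00.
Degree of financial leverage = EBIT / (EBIT − interest) = £2,040,000 / £1,418,100.00 = 1.4385.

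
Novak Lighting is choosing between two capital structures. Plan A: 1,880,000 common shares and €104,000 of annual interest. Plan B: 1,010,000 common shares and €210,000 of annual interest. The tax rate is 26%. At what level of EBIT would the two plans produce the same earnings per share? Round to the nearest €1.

€333,057

At indifference, (EBIT − 104,000)(1 − t)/1,880,000 = (EBIT − 210,000)(1 − t)/1,010,000.
The (1 − t) factor cancels: (EBIT − 104,000) × 1,010,000 = (EBIT − 210,000) × 1,880,000.
EBIT × (1,880,000 − 1,010,000) = 210,000 × 1,880,000 − 104,000 × 1,010,000 = 289,760,000,000, so EBIT = 289,760,000,000 ÷ 870,000 = 333,057.47.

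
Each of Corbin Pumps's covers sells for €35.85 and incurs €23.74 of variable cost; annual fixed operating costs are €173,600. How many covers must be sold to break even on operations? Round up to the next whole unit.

Each unit contributes €35.85 − €23.74 = €12.11.
Break-even volume = fixed costs ÷ CM per unit = €173,600 ÷ €12.11 = 14,335.26, so 14,336 covers.

14,336 covers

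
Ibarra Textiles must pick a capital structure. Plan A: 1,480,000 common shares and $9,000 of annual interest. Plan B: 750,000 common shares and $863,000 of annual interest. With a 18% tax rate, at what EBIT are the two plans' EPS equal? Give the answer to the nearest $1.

$1,740,397

At indifference, (EBIT − 9,000)(1 − t)/1,480,000 = (EBIT − 863,000)(1 − t)/750,000.
The (1 − t) factor cancels: (EBIT − 9,000) × 750,000 = (EBIT − 863,000) × 1,480,000.
Solving, EBIT = (863,000·1,480,000 − 9,000·750,000) / (1,480,000 − 750,000) = 1,270,490,000,000 / 730,000 = 1,740,397.26.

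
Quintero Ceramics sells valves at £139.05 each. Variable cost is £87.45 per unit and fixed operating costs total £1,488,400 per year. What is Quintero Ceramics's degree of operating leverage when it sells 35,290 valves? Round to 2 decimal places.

At 35,290 units, contribution = 35,290 × £51.60 = £1,820,964.00.
Operating income = contribution − fixed costs = £1,820,964.00 − £1,488,400 = £332,564.00.
Degree of operating leverage = £1,820,964.00 / £332,564.00 = 5.4755.

5.48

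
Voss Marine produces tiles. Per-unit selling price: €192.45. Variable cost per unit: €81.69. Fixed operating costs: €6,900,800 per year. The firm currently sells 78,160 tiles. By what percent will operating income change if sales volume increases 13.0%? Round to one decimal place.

+64.1%

Total contribution margin = 78,160 × €110.76 = €8,657,001.60.
Subtracting fixed costs: EBIT = €8,657,001.60 − €6,900,800 = €1,756,201.60.
DOL = contribution ÷ EBIT = €8,657,001.60 ÷ €1,756,201.60 = 4.9294.
Operating income changes by 4.9294 × +13.0% = +64.1%.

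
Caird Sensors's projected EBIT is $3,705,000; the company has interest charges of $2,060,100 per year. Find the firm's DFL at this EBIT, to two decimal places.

2.25

Annual interest charges come to $2,060,100.00.
Degree of financial leverage = EBIT / (EBIT − interest) = $3,705,000 / $1,644,900.00 = 2.2524.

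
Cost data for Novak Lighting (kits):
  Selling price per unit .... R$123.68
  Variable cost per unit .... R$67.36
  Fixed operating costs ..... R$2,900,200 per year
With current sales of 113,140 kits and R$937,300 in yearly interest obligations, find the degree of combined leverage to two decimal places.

At 113,140 units, contribution = 113,140 × R$56.32 = R$6,372,044.80.
Operating income = contribution − fixed costs = R$6,372,044.80 − R$2,900,200 = R$3,471,844.80. Interest = R$937,300.00, so EBIT − I = R$2,534,544.80.
Degree of total leverage = total CM / (EBIT − interest) = R$6,372,044.80 / R$2,534,544.80 = 2.5141.

2.51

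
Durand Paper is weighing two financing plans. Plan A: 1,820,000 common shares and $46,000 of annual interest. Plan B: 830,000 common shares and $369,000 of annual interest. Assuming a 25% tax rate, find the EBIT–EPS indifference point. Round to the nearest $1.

Set EPS_A = EPS_B: (EBIT − $46,000)(1 − 0.25) ÷ 1,820,000 = (EBIT − $369,000)(1 − 0.25) ÷ 830,000.
Cancelling (1 − t) and cross-multiplying: 830,000·(EBIT − 46,000) = 1,820,000·(EBIT − 369,000).
EBIT × (1,820,000 − 830,000) = 369,000 × 1,820,000 − 46,000 × 830,000 = 633,400,000,000, so EBIT = 633,400,000,000 ÷ 990,000 = 639,797.98.

$639,798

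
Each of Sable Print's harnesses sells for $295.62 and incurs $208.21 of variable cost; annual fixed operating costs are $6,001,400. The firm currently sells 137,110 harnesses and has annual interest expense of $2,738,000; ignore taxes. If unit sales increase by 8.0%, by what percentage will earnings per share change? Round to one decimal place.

Total contribution margin = 137,110 × $87.41 = $11,984,785.10.
Subtracting fixed costs: EBIT = $11,984,785.10 − $6,001,400 = $5,983,385.10.
After interest of $2,738,000.00, pre-tax earnings = $3,245,385.10.
Degree of combined leverage = contribution ÷ (EBIT − I) = $11,984,785.10 ÷ $3,245,385.10 = 3.6929.
%ΔEPS = DCL × %ΔSales = 3.6929 × +8.0% = +29.5%.

+29.5%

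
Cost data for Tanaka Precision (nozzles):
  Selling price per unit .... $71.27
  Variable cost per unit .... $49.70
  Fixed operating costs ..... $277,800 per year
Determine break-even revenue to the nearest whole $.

$917,886

Contribution margin per unit = $71.27 − $49.70 = $21.57, a CM ratio of $21.57 ÷ $71.27 = 0.3027.
Break-even sales = FC ÷ CM ratio = $277,800 × $71.27 / $21.57 = $917,886.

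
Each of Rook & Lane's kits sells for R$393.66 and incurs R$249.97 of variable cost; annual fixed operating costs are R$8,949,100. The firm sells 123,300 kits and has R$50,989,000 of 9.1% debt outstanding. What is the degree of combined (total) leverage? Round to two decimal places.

Contribution at this volume is 123,300 × R$143.69 = R$17,716,977.00.
Operating income = contribution − fixed costs = R$17,716,977.00 − R$8,949,100 = R$8,767,877.00. Interest = R$4,639,999.00.
DOL = R$17,716,977.00 ÷ R$8,767,877.00 = 2.0207; DFL = R$8,767,877.00 ÷ R$4,127,878.00 = 2.1241.
Combined leverage = 2.0207 × 2.1241 = 4.2922.

4.29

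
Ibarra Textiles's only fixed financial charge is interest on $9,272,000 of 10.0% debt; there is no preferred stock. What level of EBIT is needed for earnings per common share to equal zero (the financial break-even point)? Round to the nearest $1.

$927,200

Annual interest = 10.0% × $9,272,000 = $927,200.00.
Without preferred stock the financial break-even is simply EBIT = interest = $927,200.00.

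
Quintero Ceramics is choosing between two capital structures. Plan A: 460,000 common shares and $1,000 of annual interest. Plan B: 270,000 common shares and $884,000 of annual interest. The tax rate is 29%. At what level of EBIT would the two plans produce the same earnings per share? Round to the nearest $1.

$2,138,789

Set EPS_A = EPS_B: (EBIT − $1,000)(1 − 0.29) ÷ 460,000 = (EBIT − $884,000)(1 − 0.29) ÷ 270,000.
Cancelling (1 − t) and cross-multiplying: 270,000·(EBIT − 1,000) = 460,000·(EBIT − 884,000).
EBIT × (460,000 − 270,000) = 884,000 × 460,000 − 1,000 × 270,000 = 406,370,000,000, so EBIT = 406,370,000,000 ÷ 190,000 = 2,138,789.47.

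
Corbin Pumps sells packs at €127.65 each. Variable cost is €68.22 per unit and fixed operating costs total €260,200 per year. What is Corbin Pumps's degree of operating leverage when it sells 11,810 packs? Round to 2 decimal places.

1.59

Contribution at this volume is 11,810 × €59.43 = €701,868.30.
EBIT = €701,868.30 − €260,200 = €441,668.30.
Degree of operating leverage = €701,868.30 / €441,668.30 = 1.5891.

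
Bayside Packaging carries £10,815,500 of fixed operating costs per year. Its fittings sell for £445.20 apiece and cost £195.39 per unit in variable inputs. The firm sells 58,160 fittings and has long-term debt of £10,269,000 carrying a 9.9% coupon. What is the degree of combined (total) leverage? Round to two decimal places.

5.39

Contribution at this volume is 58,160 × £249.81 = £14,528,949.60.
EBIT = £14,528,949.60 − £10,815,500 = £3,713,449.60. Interest = £1,016,631.00.
DOL = £14,528,949.60 ÷ £3,713,449.60 = 3.9125; DFL = £3,713,449.60 ÷ £2,696,818.60 = 1.3770.
Combined leverage = 3.9125 × 1.3770 = 5.3875.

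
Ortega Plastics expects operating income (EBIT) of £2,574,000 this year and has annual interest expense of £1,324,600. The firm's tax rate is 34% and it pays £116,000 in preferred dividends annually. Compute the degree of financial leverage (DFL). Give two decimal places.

2.40

Interest = £1,324,600.00.
Preferred dividends grossed up pre-tax: £116,000 / (1 − 0.34) = £175,757.58.
DFL = EBIT ÷ [EBIT − I − D_p/(1−t)] = £2,574,000 ÷ [£2,574,000 − £1,324,600.00 − £175,757.58] = £2,574,000 ÷ £1,073,642.42 = 2.3974.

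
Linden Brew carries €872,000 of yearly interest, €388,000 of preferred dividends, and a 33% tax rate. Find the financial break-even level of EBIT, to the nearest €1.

€1,451,104

Grossing the preferred dividend up to pre-tax terms: €388,000 / (1 − 0.33) = €579,104.48.
EPS = 0 when EBIT covers interest plus the pre-tax preferred burden: €872,000 + €579,104.48 = €1,451,104.48.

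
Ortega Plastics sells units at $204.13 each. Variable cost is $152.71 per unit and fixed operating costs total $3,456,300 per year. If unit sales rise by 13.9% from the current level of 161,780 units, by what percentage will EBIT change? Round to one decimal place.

+23.8%

Total contribution margin = 161,780 × $51.42 = $8,318,727.60.
Subtracting fixed costs: EBIT = $8,318,727.60 − $3,456,300 = $4,862,427.60.
So DOL = total CM / EBIT = $8,318,727.60 / $4,862,427.60 = 1.7108.
%ΔEBIT = DOL × %ΔSales = 1.7108 × +13.9% = +23.8%.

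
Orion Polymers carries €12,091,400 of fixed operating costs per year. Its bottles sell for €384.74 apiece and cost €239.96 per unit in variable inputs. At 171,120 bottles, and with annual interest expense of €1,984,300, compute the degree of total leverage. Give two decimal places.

Contribution at this volume is 171,120 × €144.78 = €24,774,753.60.
Subtracting fixed costs: EBIT = €24,774,753.60 − €12,091,400 = €12,683,353.60. Interest = €1,984,300.00, so EBIT − I = €10,699,053.60.
DCL = contribution ÷ (EBIT − I) = €24,774,753.60 ÷ €10,699,053.60 = 2.3156.

2.32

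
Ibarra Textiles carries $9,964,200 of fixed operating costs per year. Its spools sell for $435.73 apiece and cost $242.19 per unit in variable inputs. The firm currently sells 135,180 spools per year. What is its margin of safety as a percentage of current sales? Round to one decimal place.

61.9%

Contribution margin per unit = $435.73 − $242.19 = $193.54. Break-even units = $9,964,200 ÷ $193.54 = 51,483.93; break-even revenue = 51,483.93 × $435.73 = $22,433,093.24.
Current sales = 135,180 × $435.73 = $58,901,981.40.
Margin of safety = ($58,901,981.40 − $22,433,093.24) ÷ $58,901,981.40 = 61.9%.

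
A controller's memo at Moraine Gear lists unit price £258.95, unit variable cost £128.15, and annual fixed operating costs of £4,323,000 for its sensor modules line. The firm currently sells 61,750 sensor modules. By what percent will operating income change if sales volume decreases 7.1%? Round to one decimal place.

-15.3%

At 61,750 units, contribution = 61,750 × £130.80 = £8,076,900.00.
Operating income = contribution − fixed costs = £8,076,900.00 − £4,323,000 = £3,753,900.00.
So DOL = total CM / EBIT = £8,076,900.00 / £3,753,900.00 = 2.1516.
%ΔEBIT = DOL × %ΔSales = 2.1516 × -7.1% = -15.3%.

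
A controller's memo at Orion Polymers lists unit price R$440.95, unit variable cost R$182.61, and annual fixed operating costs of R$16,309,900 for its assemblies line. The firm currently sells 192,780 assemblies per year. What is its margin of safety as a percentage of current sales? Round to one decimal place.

Each unit contributes R$440.95 − R$182.61 = R$258.34. Break-even units = R$16,309,900 ÷ R$258.34 = 63,133.47; break-even revenue = 63,133.47 × R$440.95 = R$27,838,702.50.
Actual sales revenue = 192,780 × R$440.95 = R$85,006,341.00.
Margin of safety = (R$85,006,341.00 − R$27,838,702.50) ÷ R$85,006,341.00 = 67.3%.

67.3%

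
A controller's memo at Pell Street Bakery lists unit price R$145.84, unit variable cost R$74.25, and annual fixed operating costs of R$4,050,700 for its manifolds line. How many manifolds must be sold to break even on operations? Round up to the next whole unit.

Each unit contributes R$145.84 − R$74.25 = R$71.59.
Break-even volume = fixed costs ÷ CM per unit = R$4,050,700 ÷ R$71.59 = 56,581.92, so 56,582 manifolds.

56,582 manifolds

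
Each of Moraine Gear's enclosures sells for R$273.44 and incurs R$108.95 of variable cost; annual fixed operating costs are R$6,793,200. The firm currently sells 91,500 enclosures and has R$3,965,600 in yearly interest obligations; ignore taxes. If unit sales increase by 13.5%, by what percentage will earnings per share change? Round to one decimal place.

+47.3%

At 91,500 units, contribution = 91,500 × R$164.49 = R$15,050,835.00.
Subtracting fixed costs: EBIT = R$15,050,835.00 − R$6,793,200 = R$8,257,635.00.
Interest = R$3,965,600.00, so EBIT − I = R$4,292,035.00.
Degree of combined leverage = contribution ÷ (EBIT − I) = R$15,050,835.00 ÷ R$4,292,035.00 = 3.5067.
EPS therefore changes by 3.5067 × (+13.5%) = +47.3%.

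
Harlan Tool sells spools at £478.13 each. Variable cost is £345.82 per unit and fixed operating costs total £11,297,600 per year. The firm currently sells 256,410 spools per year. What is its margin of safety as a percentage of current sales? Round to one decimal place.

66.7%

Contribution margin per unit = £478.13 − £345.82 = £132.31. Break-even units = £11,297,600 ÷ £132.31 = 85,387.35; break-even revenue = 85,387.35 × £478.13 = £40,826,252.65.
Current sales = 256,410 × £478.13 = £122,597,313.30.
Margin of safety = (£122,597,313.30 − £40,826,252.65) ÷ £122,597,313.30 = 66.7%.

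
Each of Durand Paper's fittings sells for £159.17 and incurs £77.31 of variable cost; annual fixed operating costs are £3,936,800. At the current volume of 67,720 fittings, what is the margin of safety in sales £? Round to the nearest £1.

Each unit contributes £159.17 − £77.31 = £81.86. Break-even units = £3,936,800 ÷ £81.86 = 48,091.86; break-even revenue = 48,091.86 × £159.17 = £7,654,782.02.
Actual sales revenue = 67,720 × £159.17 = £10,778,992.40.
Margin of safety = £10,778,992.40 − £7,654,782.02 = £3,124,210.

£3,124,210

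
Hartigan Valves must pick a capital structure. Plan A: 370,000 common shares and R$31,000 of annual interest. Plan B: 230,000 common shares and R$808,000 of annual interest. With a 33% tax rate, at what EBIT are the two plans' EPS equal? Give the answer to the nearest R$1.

R$2,084,500

At indifference, (EBIT − 31,000)(1 − t)/370,000 = (EBIT − 808,000)(1 − t)/230,000.
Cancelling (1 − t) and cross-multiplying: 230,000·(EBIT − 31,000) = 370,000·(EBIT − 808,000).
Solving, EBIT = (808,000·370,000 − 31,000·230,000) / (370,000 − 230,000) = 291,830,000,000 / 140,000 = 2,084,500.00.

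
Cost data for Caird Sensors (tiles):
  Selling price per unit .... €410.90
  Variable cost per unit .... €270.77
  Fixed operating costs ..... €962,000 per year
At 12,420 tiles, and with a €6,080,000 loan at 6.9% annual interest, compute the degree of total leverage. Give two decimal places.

4.85

At 12,420 units, contribution = 12,420 × €140.13 = €1,740,414.60.
Subtracting fixed costs: EBIT = €1,740,414.60 − €962,000 = €778,414.60. Interest = €419,520.00, so EBIT − I = €358,894.60.
DCL = contribution ÷ (EBIT − I) = €1,740,414.60 ÷ €358,894.60 = 4.8494.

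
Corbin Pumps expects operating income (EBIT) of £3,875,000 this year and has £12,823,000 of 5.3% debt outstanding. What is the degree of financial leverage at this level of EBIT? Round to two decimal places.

1.21

Annual interest charges come to £679,619.00.
DFL = EBIT ÷ (EBIT − I) = £3,875,000 ÷ (£3,875,000 − £679,619.00) = £3,875,000 ÷ £3,195,381.00 = 1.2127.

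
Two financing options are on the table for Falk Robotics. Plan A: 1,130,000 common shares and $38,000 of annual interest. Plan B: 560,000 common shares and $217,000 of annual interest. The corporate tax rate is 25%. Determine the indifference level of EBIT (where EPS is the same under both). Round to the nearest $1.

$392,860

At indifference, (EBIT − 38,000)(1 − t)/1,130,000 = (EBIT − 217,000)(1 − t)/560,000.
The (1 − t) factor cancels: (EBIT − 38,000) × 560,000 = (EBIT − 217,000) × 1,130,000.
EBIT × (1,130,000 − 560,000) = 217,000 × 1,130,000 − 38,000 × 560,000 = 223,930,000,000, so EBIT = 223,930,000,000 ÷ 570,000 = 392,859.65.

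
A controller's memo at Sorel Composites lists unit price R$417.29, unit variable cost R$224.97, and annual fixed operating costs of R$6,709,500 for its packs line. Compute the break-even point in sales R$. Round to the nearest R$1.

R$14,558,066

Contribution margin per unit = R$417.29 − R$224.97 = R$192.32, a CM ratio of R$192.32 ÷ R$417.29 = 0.4609.
Break-even sales = FC ÷ CM ratio = R$6,709,500 × R$417.29 / R$192.32 = R$14,558,066.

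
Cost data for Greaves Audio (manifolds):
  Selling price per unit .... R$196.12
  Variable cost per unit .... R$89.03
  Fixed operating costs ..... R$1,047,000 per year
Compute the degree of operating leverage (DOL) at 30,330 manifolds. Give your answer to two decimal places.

Total contribution margin = 30,330 × R$107.09 = R$3,248,039.70.
Operating income = contribution − fixed costs = R$3,248,039.70 − R$1,047,000 = R$2,201,039.70.
So DOL = total CM / EBIT = R$3,248,039.70 / R$2,201,039.70 = 1.4757.

1.48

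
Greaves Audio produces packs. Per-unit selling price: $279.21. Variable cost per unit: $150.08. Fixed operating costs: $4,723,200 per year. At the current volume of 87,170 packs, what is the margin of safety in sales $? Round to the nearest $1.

$14,126,046

Unit CM = price − variable cost = $279.21 − $150.08 = $129.13. Break-even units = $4,723,200 ÷ $129.13 = 36,577.09; break-even revenue = 36,577.09 × $279.21 = $10,212,690.10.
Current sales = 87,170 × $279.21 = $24,338,735.70.
Margin of safety = $24,338,735.70 − $10,212,690.10 = $14,126,046.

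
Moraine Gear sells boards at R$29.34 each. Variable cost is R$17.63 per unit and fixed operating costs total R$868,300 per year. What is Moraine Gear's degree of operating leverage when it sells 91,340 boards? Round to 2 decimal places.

Contribution at this volume is 91,340 × R$11.71 = R$1,069,591.40.
Operating income = contribution − fixed costs = R$1,069,591.40 − R$868,300 = R$201,291.40.
So DOL = total CM / EBIT = R$1,069,591.40 / R$201,291.40 = 5.3136.

5.31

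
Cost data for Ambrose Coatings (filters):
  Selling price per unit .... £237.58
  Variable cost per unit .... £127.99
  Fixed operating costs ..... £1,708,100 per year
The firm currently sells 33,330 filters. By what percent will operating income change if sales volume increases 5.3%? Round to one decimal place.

At 33,330 units, contribution = 33,330 × £109.59 = £3,652,634.70.
Operating income = contribution − fixed costs = £3,652,634.70 − £1,708,100 = £1,944,534.70.
So DOL = total CM / EBIT = £3,652,634.70 / £1,944,534.70 = 1.8784.
Operating income changes by 1.8784 × +5.3% = +10.0%.

+10.0%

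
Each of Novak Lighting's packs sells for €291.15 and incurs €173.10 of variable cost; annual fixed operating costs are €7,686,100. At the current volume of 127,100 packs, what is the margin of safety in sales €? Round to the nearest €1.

€18,048,723

Contribution margin per unit = €291.15 − €173.10 = €118.05. Break-even units = €7,686,100 ÷ €118.05 = 65,108.85; break-even revenue = 65,108.85 × €291.15 = €18,956,442.31.
Actual sales revenue = 127,100 × €291.15 = €37,005,165.00.
Margin of safety = €37,005,165.00 − €18,956,442.31 = €18,048,723.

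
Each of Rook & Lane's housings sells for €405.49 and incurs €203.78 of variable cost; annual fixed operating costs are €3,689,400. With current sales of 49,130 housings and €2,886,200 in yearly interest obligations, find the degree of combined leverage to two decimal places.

Total contribution margin = 49,130 × €201.71 = €9,910,012.30.
Operating income = contribution − fixed costs = €9,910,012.30 − €3,689,400 = €6,220,612.30. Interest = €2,886,200.00, so EBIT − I = €3,334,412.30.
DCL = contribution ÷ (EBIT − I) = €9,910,012.30 ÷ €3,334,412.30 = 2.9720.

2.97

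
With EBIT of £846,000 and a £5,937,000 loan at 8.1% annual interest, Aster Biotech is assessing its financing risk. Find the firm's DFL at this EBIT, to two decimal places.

2.32

Annual interest charges come to £480,897.00.
Degree of financial leverage = EBIT / (EBIT − interest) = £846,000 / £365,103.00 = 2.3172.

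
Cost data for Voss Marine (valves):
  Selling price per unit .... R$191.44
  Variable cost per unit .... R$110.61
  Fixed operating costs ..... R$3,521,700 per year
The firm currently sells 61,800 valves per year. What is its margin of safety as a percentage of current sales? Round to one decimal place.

Unit CM = price − variable cost = R$191.44 − R$110.61 = R$80.83. Break-even units = R$3,521,700 ÷ R$80.83 = 43,569.22; break-even revenue = 43,569.22 × R$191.44 = R$8,340,891.35.
Actual sales revenue = 61,800 × R$191.44 = R$11,830,992.00.
Margin of safety = (R$11,830,992.00 − R$8,340,891.35) ÷ R$11,830,992.00 = 29.5%.

29.5%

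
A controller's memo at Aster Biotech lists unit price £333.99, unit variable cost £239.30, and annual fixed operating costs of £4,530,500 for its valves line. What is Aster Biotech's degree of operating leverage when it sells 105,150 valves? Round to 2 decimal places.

1.83

Total contribution margin = 105,150 × £94.69 = £9,956,653.50.
EBIT = £9,956,653.50 − £4,530,500 = £5,426,153.50.
So DOL = total CM / EBIT = £9,956,653.50 / £5,426,153.50 = 1.8349.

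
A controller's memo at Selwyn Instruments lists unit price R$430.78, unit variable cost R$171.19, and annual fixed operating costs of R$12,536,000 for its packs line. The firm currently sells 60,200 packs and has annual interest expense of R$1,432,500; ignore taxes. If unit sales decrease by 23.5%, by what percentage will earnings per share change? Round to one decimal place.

At 60,200 units, contribution = 60,200 × R$259.59 = R$15,627,318.00.
Subtracting fixed costs: EBIT = R$15,627,318.00 − R$12,536,000 = R$3,091,318.00.
Interest = R$1,432,500.00, so EBIT − I = R$1,658,818.00.
Degree of combined leverage = contribution ÷ (EBIT − I) = R$15,627,318.00 ÷ R$1,658,818.00 = 9.4208.
EPS therefore changes by 9.4208 × (-23.5%) = -221.4%.

-221.4%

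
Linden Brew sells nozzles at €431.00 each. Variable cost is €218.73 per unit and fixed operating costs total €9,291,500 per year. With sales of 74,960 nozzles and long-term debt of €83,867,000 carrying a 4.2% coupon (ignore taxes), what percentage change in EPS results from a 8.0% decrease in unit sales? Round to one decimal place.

At 74,960 units, contribution = 74,960 × €212.27 = €15,911,759.20.
Operating income = contribution − fixed costs = €15,911,759.20 − €9,291,500 = €6,620,259.20.
Interest = €3,522,414.00, so EBIT − I = €3,097,845.20.
Degree of combined leverage = contribution ÷ (EBIT − I) = €15,911,759.20 ÷ €3,097,845.20 = 5.1364.
%ΔEPS = DCL × %ΔSales = 5.1364 × -8.0% = -41.1%.

-41.1%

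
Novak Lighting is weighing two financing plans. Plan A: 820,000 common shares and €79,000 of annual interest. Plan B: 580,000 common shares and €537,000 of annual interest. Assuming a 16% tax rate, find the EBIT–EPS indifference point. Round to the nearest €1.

Set EPS_A = EPS_B: (EBIT − €79,000)(1 − 0.16) ÷ 820,000 = (EBIT − €537,000)(1 − 0.16) ÷ 580,000.
The (1 − t) factor cancels: (EBIT − 79,000) × 580,000 = (EBIT − 537,000) × 820,000.
Solving, EBIT = (537,000·820,000 − 79,000·580,000) / (820,000 − 580,000) = 394,520,000,000 / 240,000 = 1,643,833.33.

€1,643,833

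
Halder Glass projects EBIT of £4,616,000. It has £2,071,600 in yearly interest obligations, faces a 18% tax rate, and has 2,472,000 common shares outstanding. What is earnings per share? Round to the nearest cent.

£0.84

Interest = £2,071,600.00, so EBT = £4,616,000 − £2,071,600.00 = £2,544,400.00.
Net income = £2,544,400.00 × (1 − 0.18) = £2,086,408.00.
Per share: £2,086,408.00 / 2,472,000 shares = £0.84.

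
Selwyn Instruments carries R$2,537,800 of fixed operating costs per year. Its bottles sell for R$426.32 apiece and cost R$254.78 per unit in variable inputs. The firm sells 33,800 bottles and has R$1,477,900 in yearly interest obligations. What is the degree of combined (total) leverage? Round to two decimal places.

3.25

At 33,800 units, contribution = 33,800 × R$171.54 = R$5,798,052.00.
Operating income = contribution − fixed costs = R$5,798,052.00 − R$2,537,800 = R$3,260,252.00. Interest = R$1,477,900.00, so EBIT − I = R$1,782,352.00.
DCL = contribution ÷ (EBIT − I) = R$5,798,052.00 ÷ R$1,782,352.00 = 3.2530.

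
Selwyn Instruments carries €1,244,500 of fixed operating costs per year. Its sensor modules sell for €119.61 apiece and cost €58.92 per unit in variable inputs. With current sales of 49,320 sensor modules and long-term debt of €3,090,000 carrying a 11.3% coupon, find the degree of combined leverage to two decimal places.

Total contribution margin = 49,320 × €60.69 = €2,993,230.80.
EBIT = €2,993,230.80 − €1,244,500 = €1,748,730.80. Interest = €349,170.00.
DOL = €2,993,230.80 ÷ €1,748,730.80 = 1.7117; DFL = €1,748,730.80 ÷ €1,399,560.80 = 1.2495.
Combined leverage = 1.7117 × 1.2495 = 2.1388.

2.14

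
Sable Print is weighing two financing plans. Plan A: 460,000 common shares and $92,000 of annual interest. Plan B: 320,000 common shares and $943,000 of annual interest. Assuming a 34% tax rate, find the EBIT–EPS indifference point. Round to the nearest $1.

$2,888,143

At indifference, (EBIT − 92,000)(1 − t)/460,000 = (EBIT − 943,000)(1 − t)/320,000.
Cancelling (1 − t) and cross-multiplying: 320,000·(EBIT − 92,000) = 460,000·(EBIT − 943,000).
Solving, EBIT = (943,000·460,000 − 92,000·320,000) / (460,000 − 320,000) = 404,340,000,000 / 140,000 = 2,888,142.86.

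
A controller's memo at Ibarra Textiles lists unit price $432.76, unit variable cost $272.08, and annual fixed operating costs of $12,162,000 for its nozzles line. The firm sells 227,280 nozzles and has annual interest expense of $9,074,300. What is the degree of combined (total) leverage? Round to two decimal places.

2.39

Contribution at this volume is 227,280 × $160.68 = $36,519,350.40.
Operating income = contribution − fixed costs = $36,519,350.40 − $12,162,000 = $24,357,350.40. Interest = $9,074,300.00, so EBIT − I = $15,283,050.40.
DCL = contribution ÷ (EBIT − I) = $36,519,350.40 ÷ $15,283,050.40 = 2.3895.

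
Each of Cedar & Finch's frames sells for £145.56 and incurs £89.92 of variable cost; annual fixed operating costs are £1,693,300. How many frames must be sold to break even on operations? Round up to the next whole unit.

30,434 frames

Contribution margin per unit = £145.56 − £89.92 = £55.64.
Break-even Q = £1,693,300 / £55.64 = 30,433.14 → 30,434 frames.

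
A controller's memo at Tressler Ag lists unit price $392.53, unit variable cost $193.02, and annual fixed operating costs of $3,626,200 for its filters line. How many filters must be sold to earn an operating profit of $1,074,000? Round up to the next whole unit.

Each unit contributes $392.53 − $193.02 = $199.51.
Need Q such that Q × $199.51 − $3,626,200 = $1,074,000, i.e. Q = $4,700,200 / $199.51 = 23,558.72 → 23,559.

23,559 filters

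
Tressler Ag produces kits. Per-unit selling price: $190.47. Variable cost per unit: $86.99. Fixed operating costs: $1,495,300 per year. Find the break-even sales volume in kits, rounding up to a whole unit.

14,451 kits

Contribution margin per unit = $190.47 − $86.99 = $103.48.
Units to break even: $1,495,300 ÷ $103.48 = 14,450.14, rounded up to 14,451.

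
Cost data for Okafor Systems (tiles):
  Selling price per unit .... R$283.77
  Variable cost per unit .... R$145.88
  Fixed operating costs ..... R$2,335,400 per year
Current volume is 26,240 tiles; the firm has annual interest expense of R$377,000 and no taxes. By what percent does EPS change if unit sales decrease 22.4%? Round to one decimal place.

-89.5%

Total contribution margin = 26,240 × R$137.89 = R$3,618,233.60.
Operating income = contribution − fixed costs = R$3,618,233.60 − R$2,335,400 = R$1,282,833.60.
Interest = R$377,000.00, so EBIT − I = R$905,833.60.
DCL = total CM / (EBIT − I) = R$3,618,233.60 / R$905,833.60 = 3.9944.
%ΔEPS = DCL × %ΔSales = 3.9944 × -22.4% = -89.5%.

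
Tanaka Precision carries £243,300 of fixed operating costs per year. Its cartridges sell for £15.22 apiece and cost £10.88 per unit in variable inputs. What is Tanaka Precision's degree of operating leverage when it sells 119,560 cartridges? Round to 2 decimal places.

1.88

At 119,560 units, contribution = 119,560 × £4.34 = £518,890.40.
Operating income = contribution − fixed costs = £518,890.40 − £243,300 = £275,590.40.
DOL = contribution ÷ EBIT = £518,890.40 ÷ £275,590.40 = 1.8828.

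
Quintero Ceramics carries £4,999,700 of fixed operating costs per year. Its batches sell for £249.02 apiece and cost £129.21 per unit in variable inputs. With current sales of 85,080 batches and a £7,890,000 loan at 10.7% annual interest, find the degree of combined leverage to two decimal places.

Total contribution margin = 85,080 × £119.81 = £10,193,434.80.
EBIT = £10,193,434.80 − £4,999,700 = £5,193,734.80. Interest = £844,230.00.
DOL = £10,193,434.80 ÷ £5,193,734.80 = 1.9626; DFL = £5,193,734.80 ÷ £4,349,504.80 = 1.1941.
DCL = DOL × DFL = 1.9626 × 1.1941 = 2.3435.

2.34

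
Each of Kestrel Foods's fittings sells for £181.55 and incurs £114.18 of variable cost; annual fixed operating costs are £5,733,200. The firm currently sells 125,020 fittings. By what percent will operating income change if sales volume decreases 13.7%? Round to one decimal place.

-42.9%

At 125,020 units, contribution = 125,020 × £67.37 = £8,422,597.40.
EBIT = £8,422,597.40 − £5,733,200 = £2,689,397.40.
So DOL = total CM / EBIT = £8,422,597.40 / £2,689,397.40 = 3.1318.
So EBIT moves 3.1318 × (-13.7%) = -42.9%.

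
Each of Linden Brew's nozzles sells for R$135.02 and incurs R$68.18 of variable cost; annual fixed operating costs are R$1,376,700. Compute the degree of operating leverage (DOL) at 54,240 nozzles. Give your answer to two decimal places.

1.61

At 54,240 units, contribution = 54,240 × R$66.84 = R$3,625,401.60.
Operating income = contribution − fixed costs = R$3,625,401.60 − R$1,376,700 = R$2,248,701.60.
DOL = contribution ÷ EBIT = R$3,625,401.60 ÷ R$2,248,701.60 = 1.6122.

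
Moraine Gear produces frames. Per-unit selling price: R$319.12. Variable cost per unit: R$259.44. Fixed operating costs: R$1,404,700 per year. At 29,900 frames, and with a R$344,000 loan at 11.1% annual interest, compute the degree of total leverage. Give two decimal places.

5.22

Total contribution margin = 29,900 × R$59.68 = R$1,784,432.00.
EBIT = R$1,784,432.00 − R$1,404,700 = R$379,732.00. Interest = R$38,184.00.
DOL = R$1,784,432.00 ÷ R$379,732.00 = 4.6992; DFL = R$379,732.00 ÷ R$341,548.00 = 1.1118.
Combined leverage = 4.6992 × 1.1118 = 5.2246.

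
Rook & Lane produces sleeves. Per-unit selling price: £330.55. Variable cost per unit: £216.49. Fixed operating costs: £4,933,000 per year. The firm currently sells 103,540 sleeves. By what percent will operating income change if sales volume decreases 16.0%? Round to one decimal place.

At 103,540 units, contribution = 103,540 × £114.06 = £11,809,772.40.
EBIT = £11,809,772.40 − £4,933,000 = £6,876,772.40.
Degree of operating leverage = £11,809,772.40 / £6,876,772.40 = 1.7173.
%ΔEBIT = DOL × %ΔSales = 1.7173 × -16.0% = -27.5%.

-27.5%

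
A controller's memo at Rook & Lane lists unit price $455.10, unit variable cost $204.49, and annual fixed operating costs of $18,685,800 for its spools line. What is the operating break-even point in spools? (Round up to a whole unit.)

74,562 spools

Unit CM = price − variable cost = $455.10 − $204.49 = $250.61.
Break-even Q = $18,685,800 / $250.61 = 74,561.27 → 74,562 spools.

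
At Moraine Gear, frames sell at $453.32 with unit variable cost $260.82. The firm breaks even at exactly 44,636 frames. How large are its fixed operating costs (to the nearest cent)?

$8,592,430.00

Each unit contributes $453.32 − $260.82 = $192.50.
Fixed costs = break-even units × CM = 44,636 × $192.50 = $8,592,430.00.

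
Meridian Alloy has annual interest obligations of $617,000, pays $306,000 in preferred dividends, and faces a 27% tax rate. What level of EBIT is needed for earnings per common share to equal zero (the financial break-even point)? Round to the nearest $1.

$1,036,178

Grossing the preferred dividend up to pre-tax terms: $306,000 / (1 − 0.27) = $419,178.08.
Financial break-even EBIT = interest + D_p ÷ (1 − t) = $617,000 + $419,178.08 = $1,036,178.08.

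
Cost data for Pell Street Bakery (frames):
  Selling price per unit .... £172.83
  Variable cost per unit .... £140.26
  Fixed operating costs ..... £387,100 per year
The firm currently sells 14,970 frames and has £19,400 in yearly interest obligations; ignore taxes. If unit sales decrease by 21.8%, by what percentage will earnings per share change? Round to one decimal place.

-131.1%

Total contribution margin = 14,970 × £32.57 = £487,572.90.
Subtracting fixed costs: EBIT = £487,572.90 − £387,100 = £100,472.90.
Interest = £19,400.00, so EBIT − I = £81,072.90.
DCL = total CM / (EBIT − I) = £487,572.90 / £81,072.90 = 6.0140.
%ΔEPS = DCL × %ΔSales = 6.0140 × -21.8% = -131.1%.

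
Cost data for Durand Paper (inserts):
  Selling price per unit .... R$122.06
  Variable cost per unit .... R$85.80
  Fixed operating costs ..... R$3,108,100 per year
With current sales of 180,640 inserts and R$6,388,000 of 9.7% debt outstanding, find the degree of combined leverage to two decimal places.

2.32

Total contribution margin = 180,640 × R$36.26 = R$6,550,006.40.
EBIT = R$6,550,006.40 − R$3,108,100 = R$3,441,906.40. Interest = R$619,636.00.
DOL = R$6,550,006.40 ÷ R$3,441,906.40 = 1.9030; DFL = R$3,441,906.40 ÷ R$2,822,270.40 = 1.2196.
DCL = DOL × DFL = 1.9030 × 1.2196 = 2.3209.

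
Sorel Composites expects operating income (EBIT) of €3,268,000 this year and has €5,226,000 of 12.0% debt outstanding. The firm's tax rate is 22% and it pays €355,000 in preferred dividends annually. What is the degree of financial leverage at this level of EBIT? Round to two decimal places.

1.50

Interest = €627,120.00.
Pre-tax preferred-dividend burden = €355,000 ÷ (1 − 0.22) = €455,128.21.
DFL = EBIT ÷ [EBIT − I − D_p/(1−t)] = €3,268,000 ÷ [€3,268,000 − €627,120.00 − €455,128.21] = €3,268,000 ÷ €2,185,751.79 = 1.4951.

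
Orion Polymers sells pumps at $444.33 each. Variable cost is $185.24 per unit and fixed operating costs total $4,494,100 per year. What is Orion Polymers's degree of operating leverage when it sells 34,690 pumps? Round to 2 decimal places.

2.00

Contribution at this volume is 34,690 × $259.09 = $8,987,832.10.
Subtracting fixed costs: EBIT = $8,987,832.10 − $4,494,100 = $4,493,732.10.
DOL = contribution ÷ EBIT = $8,987,832.10 ÷ $4,493,732.10 = 2.0001.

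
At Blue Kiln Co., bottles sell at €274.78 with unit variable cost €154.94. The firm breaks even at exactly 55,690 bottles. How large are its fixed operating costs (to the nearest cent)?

Each unit contributes €274.78 − €154.94 = €119.84.
Fixed costs = break-even units × CM = 55,690 × €119.84 = €6,673,889.60.

€6,673,889.60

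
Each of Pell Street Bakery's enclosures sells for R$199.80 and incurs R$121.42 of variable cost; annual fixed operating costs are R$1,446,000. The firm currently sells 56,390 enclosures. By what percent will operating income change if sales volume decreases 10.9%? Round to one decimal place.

At 56,390 units, contribution = 56,390 × R$78.38 = R$4,419,848.20.
Operating income = contribution − fixed costs = R$4,419,848.20 − R$1,446,000 = R$2,973,848.20.
DOL = contribution ÷ EBIT = R$4,419,848.20 ÷ R$2,973,848.20 = 1.4862.
%ΔEBIT = DOL × %ΔSales = 1.4862 × -10.9% = -16.2%.

-16.2%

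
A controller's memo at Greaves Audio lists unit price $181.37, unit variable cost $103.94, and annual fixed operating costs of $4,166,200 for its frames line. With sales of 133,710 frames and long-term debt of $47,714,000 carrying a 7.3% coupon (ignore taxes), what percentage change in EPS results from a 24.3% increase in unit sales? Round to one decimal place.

+93.0%

Total contribution margin = 133,710 × $77.43 = $10,353,165.30.
EBIT = $10,353,165.30 − $4,166,200 = $6,186,965.30.
Interest = $3,483,122.00, so EBIT − I = $2,703,843.30.
Degree of combined leverage = contribution ÷ (EBIT − I) = $10,353,165.30 ÷ $2,703,843.30 = 3.8291.
EPS therefore changes by 3.8291 × (+24.3%) = +93.0%.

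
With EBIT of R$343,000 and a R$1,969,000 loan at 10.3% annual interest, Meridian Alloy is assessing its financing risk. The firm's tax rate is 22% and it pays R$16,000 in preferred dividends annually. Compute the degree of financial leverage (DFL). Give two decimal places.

2.87

Interest = R$202,807.00.
Preferred dividends grossed up pre-tax: R$16,000 / (1 − 0.22) = R$20,512.82.
DFL = EBIT ÷ [EBIT − I − D_p/(1−t)] = R$343,000 ÷ [R$343,000 − R$202,807.00 − R$20,512.82] = R$343,000 ÷ R$119,680.18 = 2.8660.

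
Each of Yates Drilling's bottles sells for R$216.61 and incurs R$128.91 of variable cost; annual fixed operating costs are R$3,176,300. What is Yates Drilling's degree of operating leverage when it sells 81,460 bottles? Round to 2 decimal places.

Total contribution margin = 81,460 × R$87.70 = R$7,144,042.00.
Subtracting fixed costs: EBIT = R$7,144,042.00 − R$3,176,300 = R$3,967,742.00.
DOL = contribution ÷ EBIT = R$7,144,042.00 ÷ R$3,967,742.00 = 1.8005.

1.80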